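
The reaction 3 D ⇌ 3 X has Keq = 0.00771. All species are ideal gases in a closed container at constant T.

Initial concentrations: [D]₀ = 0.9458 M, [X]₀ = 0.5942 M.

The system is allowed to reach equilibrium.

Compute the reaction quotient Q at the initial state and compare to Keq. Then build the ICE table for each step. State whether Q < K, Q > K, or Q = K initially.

Q₀ = 0.248; Q > K (proceeds reverse)

Q₀ = 0.248 vs Keq = 0.00771 ⇒ Q>K, reverse
Step 1:
                    D           X
  I            0.9458      0.5942
  C            0.3402     -0.3402
  E             1.286       0.254
  solve Keq expr → x = -0.1134; check Q = 0.00771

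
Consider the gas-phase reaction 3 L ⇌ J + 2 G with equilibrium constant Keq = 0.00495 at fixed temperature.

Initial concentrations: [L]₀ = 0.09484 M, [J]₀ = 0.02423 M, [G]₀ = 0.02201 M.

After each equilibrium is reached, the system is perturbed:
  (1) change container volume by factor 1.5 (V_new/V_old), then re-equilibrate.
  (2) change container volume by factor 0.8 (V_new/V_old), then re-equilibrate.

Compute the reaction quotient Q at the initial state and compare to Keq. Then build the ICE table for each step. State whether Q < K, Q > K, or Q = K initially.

Q₀ = 0.01376; Q > K (proceeds reverse)

Q₀ = 0.01376 vs Keq = 0.00495 ⇒ Q>K, reverse
Step 1:
                  L         J         G
  Initial   0.09484   0.02423   0.02201
  Change   0.008856 -0.002952 -0.005904
  Equil      0.1037   0.02128   0.01611
  solve Keq expr → x = -0.002952; check Q = 0.00495
Then change container volume by factor 1.5 (V_new/V_old).
Step 2:
                  L         J         G
  Initial   0.06913   0.01419   0.01074
  Change          0         0         0
  Equil     0.06913   0.01419   0.01074
  solve Keq expr → x = 0; check Q = 0.00495
Then change container volume by factor 0.8 (V_new/V_old).
Step 3:
                  L         J         G
  Initial   0.08641   0.01773   0.01342
  Change          0         0         0
  Equil     0.08641   0.01773   0.01342
  solve Keq expr → x = 0; check Q = 0.00495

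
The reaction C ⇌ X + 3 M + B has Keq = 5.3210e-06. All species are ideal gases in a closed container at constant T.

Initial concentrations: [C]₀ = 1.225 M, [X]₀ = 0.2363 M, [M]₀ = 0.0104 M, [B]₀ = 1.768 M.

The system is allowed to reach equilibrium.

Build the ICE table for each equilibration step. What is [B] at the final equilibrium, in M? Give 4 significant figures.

[B]_eq = 1.773 M

Q₀ = 3.8363e-07 vs Keq = 5.3210e-06 ⇒ Q<K, forward
Step 1:
                   C          X          M          B
  I            1.225     0.2363     0.0104      1.768
  C        -0.004789   0.004789    0.01437   0.004789
  E             1.22     0.2411    0.02477      1.773
  solve Keq expr → x = 0.004789; check Q = 5.3210e-06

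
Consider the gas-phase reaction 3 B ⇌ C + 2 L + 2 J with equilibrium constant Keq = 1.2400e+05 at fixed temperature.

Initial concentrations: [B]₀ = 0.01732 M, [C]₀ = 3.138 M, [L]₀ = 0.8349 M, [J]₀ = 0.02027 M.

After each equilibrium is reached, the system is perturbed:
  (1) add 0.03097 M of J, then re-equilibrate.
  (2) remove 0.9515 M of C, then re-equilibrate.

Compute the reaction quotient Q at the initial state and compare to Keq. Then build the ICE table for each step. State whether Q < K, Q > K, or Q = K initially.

Q₀ = 173; Q < K (proceeds forward)

Q₀ = 173 vs Keq = 1.2400e+05 ⇒ Q<K, forward
Step 1:
                  B         C         L         J
  Initial   0.01732     3.138    0.8349   0.02027
  Change   -0.01478  0.004926  0.009852  0.009852
  Equil    0.002541     3.143    0.8448   0.03012
  solve Keq expr → x = 0.004926; check Q = 1.2400e+05
Then add 0.03097 M of J.
Step 2:
                  B         C         L         J
  Initial  0.002541     3.143    0.8448   0.06109
  Change   0.001483 -4.9436e-04 -9.8872e-04 -9.8872e-04
  Equil    0.004024     3.142    0.8438    0.0601
  solve Keq expr → x = -4.9436e-04; check Q = 1.2400e+05
Then remove 0.9515 M of C.
Step 3:
                  B         C         L         J
  Initial  0.004024     2.191    0.8438    0.0601
  Change  -4.4327e-04 1.4776e-04 2.9551e-04 2.9551e-04
  Equil    0.003581     2.191    0.8441    0.0604
  solve Keq expr → x = 1.4776e-04; check Q = 1.2400e+05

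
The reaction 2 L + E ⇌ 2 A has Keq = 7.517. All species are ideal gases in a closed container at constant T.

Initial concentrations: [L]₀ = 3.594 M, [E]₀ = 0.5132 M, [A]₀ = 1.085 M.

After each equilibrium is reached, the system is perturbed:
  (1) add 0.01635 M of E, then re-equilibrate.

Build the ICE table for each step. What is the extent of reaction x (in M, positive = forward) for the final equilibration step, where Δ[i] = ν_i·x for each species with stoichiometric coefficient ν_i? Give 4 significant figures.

x = 0.01306 M

Q₀ = 0.1776 vs Keq = 7.517 ⇒ Q<K, forward
Step 1:
                    L           E           A
  init          3.594      0.5132       1.085
  Δ           -0.8856     -0.4428      0.8856
  eq            2.708     0.07042       1.971
  solve Keq expr → x = 0.4428; check Q = 7.517
Then add 0.01635 M of E.
Step 2:
                    L           E           A
  init          2.708     0.08677       1.971
  Δ          -0.02611    -0.01306     0.02611
  eq            2.682     0.07371       1.997
  solve Keq expr → x = 0.01306; check Q = 7.517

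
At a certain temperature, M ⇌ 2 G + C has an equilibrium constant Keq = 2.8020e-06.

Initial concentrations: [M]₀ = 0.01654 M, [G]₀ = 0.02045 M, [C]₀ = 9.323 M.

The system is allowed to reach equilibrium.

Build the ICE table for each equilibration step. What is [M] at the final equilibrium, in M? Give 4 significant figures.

Q₀ = 0.2357 vs Keq = 2.8020e-06 ⇒ Q>K, reverse
Step 1:
                  M         G         C
  I         0.01654   0.02045     9.323
  C         0.01018  -0.02036  -0.01018
  E         0.02672 8.9663e-05     9.313
  solve Keq expr → x = -0.01018; check Q = 2.8020e-06

[M]_eq = 0.02672 M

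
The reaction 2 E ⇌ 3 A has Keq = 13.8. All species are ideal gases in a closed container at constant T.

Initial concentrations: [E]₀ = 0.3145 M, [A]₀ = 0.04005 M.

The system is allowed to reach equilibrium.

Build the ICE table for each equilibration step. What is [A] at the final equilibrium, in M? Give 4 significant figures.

Q₀ = 6.4948e-04 vs Keq = 13.8 ⇒ Q<K, forward
Step 1:
                   E          A
  I           0.3145    0.04005
  C          -0.2446     0.3669
  E          0.06989      0.407
  solve Keq expr → x = 0.1223; check Q = 13.8

[A]_eq = 0.407 M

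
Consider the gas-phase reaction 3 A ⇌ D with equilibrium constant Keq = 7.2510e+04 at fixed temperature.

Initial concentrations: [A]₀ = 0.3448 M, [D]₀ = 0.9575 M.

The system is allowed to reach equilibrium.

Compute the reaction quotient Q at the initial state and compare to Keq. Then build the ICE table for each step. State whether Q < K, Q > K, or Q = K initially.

Q₀ = 23.36 vs Keq = 7.2510e+04 ⇒ Q<K, forward
Step 1:
                   A          D
  I           0.3448     0.9575
  C          -0.3203     0.1068
  E          0.02448      1.064
  solve Keq expr → x = 0.1068; check Q = 7.2510e+04

Q₀ = 23.36; Q < K (proceeds forward)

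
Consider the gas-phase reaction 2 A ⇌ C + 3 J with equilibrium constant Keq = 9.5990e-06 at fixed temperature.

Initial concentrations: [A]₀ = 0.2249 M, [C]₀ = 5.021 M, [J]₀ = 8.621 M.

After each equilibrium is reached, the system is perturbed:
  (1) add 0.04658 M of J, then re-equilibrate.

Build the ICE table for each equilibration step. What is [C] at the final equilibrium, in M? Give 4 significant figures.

Q₀ = 6.3604e+04 vs Keq = 9.5990e-06 ⇒ Q>K, reverse
Step 1:
                   A          C          J
  Initial     0.2249      5.021      8.621
  Change       5.711     -2.856     -8.567
  Equil        5.936      2.165    0.05386
  solve Keq expr → x = -2.856; check Q = 9.5990e-06
Then add 0.04658 M of J.
Step 2:
                   A          C          J
  Initial      5.936      2.165     0.1004
  Change     0.03084   -0.01542   -0.04626
  Equil        5.967       2.15    0.05417
  solve Keq expr → x = -0.01542; check Q = 9.5990e-06

[C]_eq = 2.15 M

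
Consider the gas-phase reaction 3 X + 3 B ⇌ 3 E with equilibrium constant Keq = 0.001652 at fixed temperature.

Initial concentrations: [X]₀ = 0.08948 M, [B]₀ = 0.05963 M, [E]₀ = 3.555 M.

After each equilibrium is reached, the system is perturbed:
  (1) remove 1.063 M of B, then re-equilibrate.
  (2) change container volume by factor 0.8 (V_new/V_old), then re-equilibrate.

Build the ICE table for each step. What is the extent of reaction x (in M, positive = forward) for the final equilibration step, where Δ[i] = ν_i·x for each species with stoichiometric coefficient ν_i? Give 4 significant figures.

Q₀ = 2.9576e+08 vs Keq = 0.001652 ⇒ Q>K, reverse
Step 1:
                    X           B           E
  Initial     0.08948     0.05963       3.555
  Change        2.667       2.667      -2.667
  Equil         2.756       2.726      0.8883
  solve Keq expr → x = -0.8889; check Q = 0.001652
Then remove 1.063 M of B.
Step 2:
                    X           B           E
  Initial       2.756       1.663      0.8883
  Change       0.2236      0.2236     -0.2236
  Equil          2.98       1.887      0.6647
  solve Keq expr → x = -0.07454; check Q = 0.001652
Then change container volume by factor 0.8 (V_new/V_old).
Step 3:
                    X           B           E
  Initial       3.725       2.359      0.8309
  Change      -0.1218     -0.1218      0.1218
  Equil         3.603       2.237      0.9527
  solve Keq expr → x = 0.04061; check Q = 0.001652

x = 0.04061 M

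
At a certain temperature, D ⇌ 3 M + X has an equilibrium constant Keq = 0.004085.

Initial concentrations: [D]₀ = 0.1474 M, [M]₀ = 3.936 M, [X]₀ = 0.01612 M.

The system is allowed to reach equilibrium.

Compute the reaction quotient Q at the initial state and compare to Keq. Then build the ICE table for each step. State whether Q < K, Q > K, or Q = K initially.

Q₀ = 6.669 vs Keq = 0.004085 ⇒ Q>K, reverse
Step 1:
                    D           M           X
  init         0.1474       3.936     0.01612
  Δ           0.01611    -0.04833    -0.01611
  eq           0.1635       3.888  1.1367e-05
  solve Keq expr → x = -0.01611; check Q = 0.004085

Q₀ = 6.669; Q > K (proceeds reverse)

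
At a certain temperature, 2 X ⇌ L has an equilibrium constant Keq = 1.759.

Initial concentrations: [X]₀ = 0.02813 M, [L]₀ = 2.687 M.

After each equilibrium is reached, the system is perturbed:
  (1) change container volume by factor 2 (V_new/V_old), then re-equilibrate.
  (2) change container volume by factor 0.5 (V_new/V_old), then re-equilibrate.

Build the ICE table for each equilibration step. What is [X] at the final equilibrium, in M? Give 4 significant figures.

Q₀ = 3396 vs Keq = 1.759 ⇒ Q>K, reverse
Step 1:
                    X           L
  I           0.02813       2.687
  C             1.077     -0.5385
  E             1.105       2.148
  solve Keq expr → x = -0.5385; check Q = 1.759
Then change container volume by factor 2 (V_new/V_old).
Step 2:
                    X           L
  I            0.5526       1.074
  C             0.193    -0.09648
  E            0.7456      0.9778
  solve Keq expr → x = -0.09648; check Q = 1.759
Then change container volume by factor 0.5 (V_new/V_old).
Step 3:
                    X           L
  I             1.491       1.956
  C           -0.3859       0.193
  E             1.105       2.148
  solve Keq expr → x = 0.193; check Q = 1.759

[X]_eq = 1.105 M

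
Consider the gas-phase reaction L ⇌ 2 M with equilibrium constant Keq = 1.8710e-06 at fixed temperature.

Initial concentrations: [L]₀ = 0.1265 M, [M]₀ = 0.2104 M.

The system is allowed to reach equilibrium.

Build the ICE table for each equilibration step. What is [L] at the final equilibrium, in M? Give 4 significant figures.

[L]_eq = 0.2314 M

Q₀ = 0.3499 vs Keq = 1.8710e-06 ⇒ Q>K, reverse
Step 1:
                   L          M
  init        0.1265     0.2104
  Δ           0.1049    -0.2097
  eq          0.2314 6.5795e-04
  solve Keq expr → x = -0.1049; check Q = 1.8710e-06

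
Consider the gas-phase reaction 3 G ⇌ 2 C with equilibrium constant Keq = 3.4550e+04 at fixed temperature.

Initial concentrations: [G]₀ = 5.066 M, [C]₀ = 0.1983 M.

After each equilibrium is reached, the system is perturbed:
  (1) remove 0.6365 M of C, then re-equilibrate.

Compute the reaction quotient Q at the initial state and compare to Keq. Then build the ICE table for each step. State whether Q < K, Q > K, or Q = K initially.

Q₀ = 3.0245e-04 vs Keq = 3.4550e+04 ⇒ Q<K, forward
Step 1:
                   G          C
  Initial      5.066     0.1983
  Change      -4.995       3.33
  Equil      0.07116      3.528
  solve Keq expr → x = 1.665; check Q = 3.4550e+04
Then remove 0.6365 M of C.
Step 2:
                   G          C
  Initial    0.07116      2.892
  Change   -0.008755   0.005836
  Equil       0.0624      2.898
  solve Keq expr → x = 0.002918; check Q = 3.4550e+04

Q₀ = 3.0245e-04; Q < K (proceeds forward)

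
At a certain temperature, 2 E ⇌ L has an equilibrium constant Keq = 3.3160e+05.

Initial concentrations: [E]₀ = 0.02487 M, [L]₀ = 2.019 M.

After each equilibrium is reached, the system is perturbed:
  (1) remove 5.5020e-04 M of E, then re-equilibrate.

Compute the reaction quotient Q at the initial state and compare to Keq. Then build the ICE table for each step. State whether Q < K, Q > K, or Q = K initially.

Q₀ = 3264; Q < K (proceeds forward)

Q₀ = 3264 vs Keq = 3.3160e+05 ⇒ Q<K, forward
Step 1:
                  E         L
  Initial   0.02487     2.019
  Change    -0.0224    0.0112
  Equil    0.002474      2.03
  solve Keq expr → x = 0.0112; check Q = 3.3160e+05
Then remove 5.5020e-04 M of E.
Step 2:
                  E         L
  Initial  0.001924      2.03
  Change  5.5003e-04 -2.7502e-04
  Equil    0.002474      2.03
  solve Keq expr → x = -2.7502e-04; check Q = 3.3160e+05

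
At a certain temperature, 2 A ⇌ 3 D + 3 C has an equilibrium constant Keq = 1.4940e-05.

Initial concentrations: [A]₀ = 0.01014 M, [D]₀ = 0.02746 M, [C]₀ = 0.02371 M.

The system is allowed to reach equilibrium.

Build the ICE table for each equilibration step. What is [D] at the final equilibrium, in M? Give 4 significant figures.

[D]_eq = 0.03206 M

Q₀ = 2.6842e-06 vs Keq = 1.4940e-05 ⇒ Q<K, forward
Step 1:
                   A          D          C
  init       0.01014    0.02746    0.02371
  Δ        -0.003066   0.004599   0.004599
  eq        0.007074    0.03206    0.02831
  solve Keq expr → x = 0.001533; check Q = 1.4940e-05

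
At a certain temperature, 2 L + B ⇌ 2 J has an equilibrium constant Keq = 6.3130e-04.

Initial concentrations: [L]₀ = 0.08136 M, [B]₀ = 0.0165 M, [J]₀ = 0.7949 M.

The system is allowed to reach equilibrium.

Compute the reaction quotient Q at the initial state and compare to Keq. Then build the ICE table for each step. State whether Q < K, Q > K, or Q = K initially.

Q₀ = 5785 vs Keq = 6.3130e-04 ⇒ Q>K, reverse
Step 1:
                   L          B          J
  I          0.08136     0.0165     0.7949
  C           0.7811     0.3905    -0.7811
  E           0.8624      0.407    0.01382
  solve Keq expr → x = -0.3905; check Q = 6.3130e-04

Q₀ = 5785; Q > K (proceeds reverse)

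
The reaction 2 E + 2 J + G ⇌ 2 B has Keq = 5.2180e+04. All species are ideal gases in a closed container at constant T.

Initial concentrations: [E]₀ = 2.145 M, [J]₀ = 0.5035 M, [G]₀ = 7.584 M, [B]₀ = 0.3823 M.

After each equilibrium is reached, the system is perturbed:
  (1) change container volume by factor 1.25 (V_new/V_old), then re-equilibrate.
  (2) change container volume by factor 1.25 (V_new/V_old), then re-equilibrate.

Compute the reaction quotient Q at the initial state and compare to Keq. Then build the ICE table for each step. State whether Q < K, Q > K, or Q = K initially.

Q₀ = 0.01652; Q < K (proceeds forward)

Q₀ = 0.01652 vs Keq = 5.2180e+04 ⇒ Q<K, forward
Step 1:
                    E           J           G           B
  I             2.145      0.5035       7.584      0.3823
  C           -0.5026     -0.5026     -0.2513      0.5026
  E             1.642  8.7107e-04       7.333      0.8849
  solve Keq expr → x = 0.2513; check Q = 5.2180e+04
Then change container volume by factor 1.25 (V_new/V_old).
Step 2:
                    E           J           G           B
  I             1.314  6.9686e-04       5.866      0.7079
  C        2.7643e-04  2.7643e-04  1.3822e-04 -2.7643e-04
  E             1.314  9.7329e-04       5.866      0.7077
  solve Keq expr → x = -1.3822e-04; check Q = 5.2180e+04
Then change container volume by factor 1.25 (V_new/V_old).
Step 3:
                    E           J           G           B
  I             1.051  7.7863e-04       4.693      0.5661
  C        3.0861e-04  3.0861e-04  1.5430e-04 -3.0861e-04
  E             1.052    0.001087       4.693      0.5658
  solve Keq expr → x = -1.5430e-04; check Q = 5.2180e+04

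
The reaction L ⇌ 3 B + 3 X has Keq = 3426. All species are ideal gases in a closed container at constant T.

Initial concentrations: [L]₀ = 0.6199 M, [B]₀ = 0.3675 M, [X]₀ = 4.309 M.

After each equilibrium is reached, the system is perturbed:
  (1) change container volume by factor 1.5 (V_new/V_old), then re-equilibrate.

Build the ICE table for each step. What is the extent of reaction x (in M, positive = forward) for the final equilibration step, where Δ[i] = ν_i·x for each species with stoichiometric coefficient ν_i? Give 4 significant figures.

Q₀ = 6.406 vs Keq = 3426 ⇒ Q<K, forward
Step 1:
                   L          B          X
  Initial     0.6199     0.3675      4.309
  Change     -0.4131      1.239      1.239
  Equil       0.2068      1.607      5.548
  solve Keq expr → x = 0.4131; check Q = 3426
Then change container volume by factor 1.5 (V_new/V_old).
Step 2:
                   L          B          X
  Initial     0.1379      1.071      3.699
  Change    -0.09275     0.2782     0.2782
  Equil      0.04512      1.349      3.977
  solve Keq expr → x = 0.09275; check Q = 3426

x = 0.09275 M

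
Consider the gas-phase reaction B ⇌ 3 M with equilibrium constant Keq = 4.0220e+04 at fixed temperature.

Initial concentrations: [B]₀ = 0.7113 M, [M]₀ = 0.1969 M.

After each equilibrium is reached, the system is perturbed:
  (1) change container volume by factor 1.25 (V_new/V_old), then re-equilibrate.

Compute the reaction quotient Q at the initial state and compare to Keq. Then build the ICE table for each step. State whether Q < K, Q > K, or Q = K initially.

Q₀ = 0.01073; Q < K (proceeds forward)

Q₀ = 0.01073 vs Keq = 4.0220e+04 ⇒ Q<K, forward
Step 1:
                  B         M
  Initial    0.7113    0.1969
  Change     -0.711     2.133
  Equil   3.1445e-04      2.33
  solve Keq expr → x = 0.711; check Q = 4.0220e+04
Then change container volume by factor 1.25 (V_new/V_old).
Step 2:
                  B         M
  Initial 2.5156e-04     1.864
  Change  -9.0490e-05 2.7147e-04
  Equil   1.6107e-04     1.864
  solve Keq expr → x = 9.0490e-05; check Q = 4.0220e+04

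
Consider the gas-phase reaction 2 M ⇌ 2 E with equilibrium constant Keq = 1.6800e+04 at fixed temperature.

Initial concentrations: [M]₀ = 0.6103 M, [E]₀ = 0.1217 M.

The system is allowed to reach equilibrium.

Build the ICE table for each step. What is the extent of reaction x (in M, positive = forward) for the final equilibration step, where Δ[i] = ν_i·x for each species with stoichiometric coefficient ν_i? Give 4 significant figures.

x = 0.3023 M

Q₀ = 0.03976 vs Keq = 1.6800e+04 ⇒ Q<K, forward
Step 1:
                    M           E
  I            0.6103      0.1217
  C           -0.6047      0.6047
  E          0.005604      0.7264
  solve Keq expr → x = 0.3023; check Q = 1.6800e+04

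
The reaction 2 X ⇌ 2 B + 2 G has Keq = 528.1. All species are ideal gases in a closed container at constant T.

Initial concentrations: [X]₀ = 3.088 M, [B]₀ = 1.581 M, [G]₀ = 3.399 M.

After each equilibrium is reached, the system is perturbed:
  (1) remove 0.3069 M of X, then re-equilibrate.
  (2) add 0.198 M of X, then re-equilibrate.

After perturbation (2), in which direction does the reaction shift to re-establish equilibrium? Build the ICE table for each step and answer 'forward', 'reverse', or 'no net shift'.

Direction: forward

Q₀ = 3.028 vs Keq = 528.1 ⇒ Q<K, forward
Step 1:
                    X           B           G
  Initial       3.088       1.581       3.399
  Change       -2.176       2.176       2.176
  Equil        0.9116       3.757       5.575
  solve Keq expr → x = 1.088; check Q = 528.1
Then remove 0.3069 M of X.
Step 2:
                    X           B           G
  Initial      0.6047       3.757       5.575
  Change       0.2198     -0.2198     -0.2198
  Equil        0.8245       3.538       5.356
  solve Keq expr → x = -0.1099; check Q = 528.1
Then add 0.198 M of X.
Step 3:
                    X           B           G
  Initial       1.022       3.538       5.356
  Change      -0.1421      0.1421      0.1421
  Equil        0.8803        3.68       5.498
  solve Keq expr → x = 0.07106; check Q = 528.1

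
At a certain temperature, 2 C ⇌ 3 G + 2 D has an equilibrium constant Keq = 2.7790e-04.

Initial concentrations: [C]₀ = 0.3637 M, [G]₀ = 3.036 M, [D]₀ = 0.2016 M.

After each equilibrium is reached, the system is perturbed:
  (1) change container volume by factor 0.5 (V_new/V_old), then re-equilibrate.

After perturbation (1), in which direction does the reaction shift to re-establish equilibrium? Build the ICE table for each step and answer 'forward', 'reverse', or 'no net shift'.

Direction: reverse

Q₀ = 8.598 vs Keq = 2.7790e-04 ⇒ Q>K, reverse
Step 1:
                   C          G          D
  init        0.3637      3.036     0.2016
  Δ           0.1995    -0.2993    -0.1995
  eq          0.5632      2.737   0.002074
  solve Keq expr → x = -0.09976; check Q = 2.7790e-04
Then change container volume by factor 0.5 (V_new/V_old).
Step 2:
                   C          G          D
  init         1.126      5.473   0.004148
  Δ         0.002676  -0.004014  -0.002676
  eq           1.129      5.469   0.001472
  solve Keq expr → x = -0.001338; check Q = 2.7790e-04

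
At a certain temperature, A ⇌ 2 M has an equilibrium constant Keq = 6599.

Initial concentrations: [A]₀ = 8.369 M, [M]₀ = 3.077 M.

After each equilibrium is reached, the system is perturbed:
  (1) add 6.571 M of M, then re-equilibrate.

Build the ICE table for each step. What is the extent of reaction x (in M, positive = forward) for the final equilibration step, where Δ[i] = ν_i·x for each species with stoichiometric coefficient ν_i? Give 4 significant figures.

Q₀ = 1.131 vs Keq = 6599 ⇒ Q<K, forward
Step 1:
                   A          M
  I            8.369      3.077
  C            -8.31      16.62
  E          0.05879       19.7
  solve Keq expr → x = 8.31; check Q = 6599
Then add 6.571 M of M.
Step 2:
                   A          M
  I          0.05879      26.27
  C          0.04505   -0.09011
  E           0.1038      26.18
  solve Keq expr → x = -0.04505; check Q = 6599

x = -0.04505 M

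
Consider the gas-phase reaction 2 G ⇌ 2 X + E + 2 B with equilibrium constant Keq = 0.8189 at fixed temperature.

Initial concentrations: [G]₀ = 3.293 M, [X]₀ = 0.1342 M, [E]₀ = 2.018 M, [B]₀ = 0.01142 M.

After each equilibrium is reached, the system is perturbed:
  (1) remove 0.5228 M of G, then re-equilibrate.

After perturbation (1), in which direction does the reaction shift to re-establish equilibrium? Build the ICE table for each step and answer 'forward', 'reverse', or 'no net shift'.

Direction: reverse

Q₀ = 4.3709e-07 vs Keq = 0.8189 ⇒ Q<K, forward
Step 1:
                    G           X           E           B
  I             3.293      0.1342       2.018     0.01142
  C            -1.055       1.055      0.5277       1.055
  E             2.238        1.19       2.546       1.067
  solve Keq expr → x = 0.5277; check Q = 0.8189
Then remove 0.5228 M of G.
Step 2:
                    G           X           E           B
  I             1.715        1.19       2.546       1.067
  C            0.1051     -0.1051    -0.05255     -0.1051
  E              1.82       1.085       2.493      0.9617
  solve Keq expr → x = -0.05255; check Q = 0.8189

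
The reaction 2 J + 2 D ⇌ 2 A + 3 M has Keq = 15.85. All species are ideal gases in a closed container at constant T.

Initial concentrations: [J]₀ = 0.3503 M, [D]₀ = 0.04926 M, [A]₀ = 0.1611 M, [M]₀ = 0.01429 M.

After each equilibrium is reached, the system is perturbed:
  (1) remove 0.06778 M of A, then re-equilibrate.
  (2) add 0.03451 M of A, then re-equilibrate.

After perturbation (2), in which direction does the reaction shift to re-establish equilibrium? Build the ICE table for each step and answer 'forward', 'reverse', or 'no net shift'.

Direction: reverse

Q₀ = 2.5434e-04 vs Keq = 15.85 ⇒ Q<K, forward
Step 1:
                    J           D           A           M
  init         0.3503     0.04926      0.1611     0.01429
  Δ          -0.04526    -0.04526     0.04526     0.06789
  eq            0.305    0.004003      0.2064     0.08218
  solve Keq expr → x = 0.02263; check Q = 15.85
Then remove 0.06778 M of A.
Step 2:
                    J           D           A           M
  init          0.305    0.004003      0.1386     0.08218
  Δ         -0.001192   -0.001192    0.001192    0.001788
  eq           0.3039    0.002811      0.1398     0.08396
  solve Keq expr → x = 5.9585e-04; check Q = 15.85
Then add 0.03451 M of A.
Step 3:
                    J           D           A           M
  init         0.3039    0.002811      0.1743     0.08396
  Δ        6.1710e-04  6.1710e-04 -6.1710e-04 -9.2565e-04
  eq           0.3045    0.003428      0.1737     0.08304
  solve Keq expr → x = -3.0855e-04; check Q = 15.85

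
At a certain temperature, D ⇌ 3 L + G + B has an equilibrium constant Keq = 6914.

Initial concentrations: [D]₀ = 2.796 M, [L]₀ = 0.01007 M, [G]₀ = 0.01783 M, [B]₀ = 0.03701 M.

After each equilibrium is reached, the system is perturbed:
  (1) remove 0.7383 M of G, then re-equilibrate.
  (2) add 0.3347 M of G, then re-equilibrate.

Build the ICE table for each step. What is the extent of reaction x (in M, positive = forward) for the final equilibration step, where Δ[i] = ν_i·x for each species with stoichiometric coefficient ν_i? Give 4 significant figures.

x = -0.03167 M

Q₀ = 2.4100e-10 vs Keq = 6914 ⇒ Q<K, forward
Step 1:
                  D         L         G         B
  Initial     2.796   0.01007   0.01783   0.03701
  Change     -2.445     7.336     2.445     2.445
  Equil      0.3506     7.346     2.463     2.482
  solve Keq expr → x = 2.445; check Q = 6914
Then remove 0.7383 M of G.
Step 2:
                  D         L         G         B
  Initial    0.3506     7.346     1.725     2.482
  Change   -0.06674    0.2002   0.06674   0.06674
  Equil      0.2839     7.546     1.792     2.549
  solve Keq expr → x = 0.06674; check Q = 6914
Then add 0.3347 M of G.
Step 3:
                  D         L         G         B
  Initial    0.2839     7.546     2.126     2.549
  Change    0.03167    -0.095  -0.03167  -0.03167
  Equil      0.3155     7.451     2.095     2.517
  solve Keq expr → x = -0.03167; check Q = 6914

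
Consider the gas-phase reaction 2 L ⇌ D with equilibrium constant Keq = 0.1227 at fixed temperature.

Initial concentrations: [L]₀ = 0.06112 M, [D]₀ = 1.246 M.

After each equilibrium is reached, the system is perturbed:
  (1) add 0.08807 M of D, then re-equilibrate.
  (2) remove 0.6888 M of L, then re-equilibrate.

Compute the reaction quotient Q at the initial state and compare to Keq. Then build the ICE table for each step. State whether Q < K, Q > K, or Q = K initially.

Q₀ = 333.5; Q > K (proceeds reverse)

Q₀ = 333.5 vs Keq = 0.1227 ⇒ Q>K, reverse
Step 1:
                  L         D
  I         0.06112     1.246
  C           1.717   -0.8583
  E           1.778    0.3877
  solve Keq expr → x = -0.8583; check Q = 0.1227
Then add 0.08807 M of D.
Step 2:
                  L         D
  I           1.778    0.4758
  C         0.09294  -0.04647
  E           1.871    0.4293
  solve Keq expr → x = -0.04647; check Q = 0.1227
Then remove 0.6888 M of L.
Step 3:
                  L         D
  I           1.182    0.4293
  C          0.3115   -0.1557
  E           1.493    0.2736
  solve Keq expr → x = -0.1557; check Q = 0.1227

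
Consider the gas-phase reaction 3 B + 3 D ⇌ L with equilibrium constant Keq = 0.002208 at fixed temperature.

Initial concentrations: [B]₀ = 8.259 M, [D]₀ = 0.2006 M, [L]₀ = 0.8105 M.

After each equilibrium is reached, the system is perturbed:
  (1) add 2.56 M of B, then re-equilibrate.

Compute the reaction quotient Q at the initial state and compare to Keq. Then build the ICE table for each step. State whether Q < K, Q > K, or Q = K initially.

Q₀ = 0.1782; Q > K (proceeds reverse)

Q₀ = 0.1782 vs Keq = 0.002208 ⇒ Q>K, reverse
Step 1:
                   B          D          L
  I            8.259     0.2006     0.8105
  C           0.5464     0.5464    -0.1821
  E            8.805      0.747     0.6284
  solve Keq expr → x = -0.1821; check Q = 0.002208
Then add 2.56 M of B.
Step 2:
                   B          D          L
  I            11.37      0.747     0.6284
  C           -0.146     -0.146    0.04866
  E            11.22      0.601      0.677
  solve Keq expr → x = 0.04866; check Q = 0.002208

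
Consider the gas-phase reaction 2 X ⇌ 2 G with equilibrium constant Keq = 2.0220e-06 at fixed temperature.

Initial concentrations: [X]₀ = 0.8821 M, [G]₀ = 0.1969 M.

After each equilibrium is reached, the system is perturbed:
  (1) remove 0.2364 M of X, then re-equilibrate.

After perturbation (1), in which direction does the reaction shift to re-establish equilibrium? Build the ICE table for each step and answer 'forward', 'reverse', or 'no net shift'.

Direction: reverse

Q₀ = 0.04983 vs Keq = 2.0220e-06 ⇒ Q>K, reverse
Step 1:
                   X          G
  Initial     0.8821     0.1969
  Change      0.1954    -0.1954
  Equil        1.077   0.001532
  solve Keq expr → x = -0.09768; check Q = 2.0220e-06
Then remove 0.2364 M of X.
Step 2:
                   X          G
  Initial     0.8411   0.001532
  Change  3.3568e-04 -3.3568e-04
  Equil       0.8414   0.001196
  solve Keq expr → x = -1.6784e-04; check Q = 2.0220e-06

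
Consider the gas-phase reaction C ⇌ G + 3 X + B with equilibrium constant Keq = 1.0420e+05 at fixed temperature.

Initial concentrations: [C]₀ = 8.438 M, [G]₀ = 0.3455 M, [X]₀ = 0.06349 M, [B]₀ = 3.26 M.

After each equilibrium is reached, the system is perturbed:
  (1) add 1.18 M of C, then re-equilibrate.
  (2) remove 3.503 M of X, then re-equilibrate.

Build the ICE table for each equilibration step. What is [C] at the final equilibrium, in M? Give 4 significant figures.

Q₀ = 3.4162e-05 vs Keq = 1.0420e+05 ⇒ Q<K, forward
Step 1:
                   C          G          X          B
  I            8.438     0.3455    0.06349       3.26
  C           -5.735      5.735      17.21      5.735
  E            2.703      6.081      17.27      8.995
  solve Keq expr → x = 5.735; check Q = 1.0420e+05
Then add 1.18 M of C.
Step 2:
                   C          G          X          B
  I            3.883      6.081      17.27      8.995
  C          -0.3467     0.3467       1.04     0.3467
  E            3.536      6.427      18.31      9.342
  solve Keq expr → x = 0.3467; check Q = 1.0420e+05
Then remove 3.503 M of X.
Step 3:
                   C          G          X          B
  I            3.536      6.427      14.81      9.342
  C          -0.5604     0.5604      1.681     0.5604
  E            2.976      6.988      16.49      9.902
  solve Keq expr → x = 0.5604; check Q = 1.0420e+05

[C]_eq = 2.976 M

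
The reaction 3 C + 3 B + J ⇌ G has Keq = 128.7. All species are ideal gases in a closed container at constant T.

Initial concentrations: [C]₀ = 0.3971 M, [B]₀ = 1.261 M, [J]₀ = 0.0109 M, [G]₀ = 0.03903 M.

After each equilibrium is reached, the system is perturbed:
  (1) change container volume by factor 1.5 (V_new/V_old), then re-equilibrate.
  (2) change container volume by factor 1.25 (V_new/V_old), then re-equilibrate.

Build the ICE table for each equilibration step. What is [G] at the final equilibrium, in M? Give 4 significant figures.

Q₀ = 28.52 vs Keq = 128.7 ⇒ Q<K, forward
Step 1:
                  C         B         J         G
  Initial    0.3971     1.261    0.0109   0.03903
  Change   -0.02194  -0.02194 -0.007315  0.007315
  Equil      0.3752     1.239  0.003585   0.04634
  solve Keq expr → x = 0.007315; check Q = 128.7
Then change container volume by factor 1.5 (V_new/V_old).
Step 2:
                  C         B         J         G
  Initial    0.2501     0.826   0.00239    0.0309
  Change    0.02912   0.02912  0.009705 -0.009705
  Equil      0.2792    0.8552    0.0121   0.02119
  solve Keq expr → x = -0.009705; check Q = 128.7
Then change container volume by factor 1.25 (V_new/V_old).
Step 3:
                  C         B         J         G
  Initial    0.2234    0.6841  0.009676   0.01695
  Change    0.01959   0.01959  0.006529 -0.006529
  Equil       0.243    0.7037   0.01621   0.01042
  solve Keq expr → x = -0.006529; check Q = 128.7

[G]_eq = 0.01042 M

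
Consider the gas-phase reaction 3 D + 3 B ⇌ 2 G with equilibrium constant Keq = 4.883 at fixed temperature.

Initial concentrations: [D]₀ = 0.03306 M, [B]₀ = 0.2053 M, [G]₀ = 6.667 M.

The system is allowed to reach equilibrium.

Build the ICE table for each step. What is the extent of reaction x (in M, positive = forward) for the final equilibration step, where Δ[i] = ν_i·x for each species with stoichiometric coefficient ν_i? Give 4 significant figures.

Q₀ = 1.4216e+08 vs Keq = 4.883 ⇒ Q>K, reverse
Step 1:
                   D          B          G
  I          0.03306     0.2053      6.667
  C            1.265      1.265    -0.8432
  E            1.298       1.47      5.824
  solve Keq expr → x = -0.4216; check Q = 4.883

x = -0.4216 M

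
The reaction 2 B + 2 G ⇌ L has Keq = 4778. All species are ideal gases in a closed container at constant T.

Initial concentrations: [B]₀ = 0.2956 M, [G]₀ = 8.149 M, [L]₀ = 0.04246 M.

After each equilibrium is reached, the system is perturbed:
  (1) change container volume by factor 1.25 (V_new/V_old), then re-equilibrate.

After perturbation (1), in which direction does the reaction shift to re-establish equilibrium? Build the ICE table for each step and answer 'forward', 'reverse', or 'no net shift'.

Q₀ = 0.007317 vs Keq = 4778 ⇒ Q<K, forward
Step 1:
                    B           G           L
  I            0.2956       8.149     0.04246
  C           -0.2948     -0.2948      0.1474
  E        8.0258e-04       7.854      0.1899
  solve Keq expr → x = 0.1474; check Q = 4778
Then change container volume by factor 1.25 (V_new/V_old).
Step 2:
                    B           G           L
  I        6.4207e-04       6.283      0.1519
  C        2.5484e-04  2.5484e-04 -1.2742e-04
  E        8.9690e-04       6.284      0.1518
  solve Keq expr → x = -1.2742e-04; check Q = 4778

Direction: reverse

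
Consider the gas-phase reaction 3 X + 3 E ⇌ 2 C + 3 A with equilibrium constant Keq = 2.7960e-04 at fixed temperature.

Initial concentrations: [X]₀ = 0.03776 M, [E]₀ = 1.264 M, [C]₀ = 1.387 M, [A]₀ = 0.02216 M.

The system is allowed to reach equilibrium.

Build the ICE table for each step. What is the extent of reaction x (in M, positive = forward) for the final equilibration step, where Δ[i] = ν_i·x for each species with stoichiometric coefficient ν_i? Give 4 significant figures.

Q₀ = 0.1925 vs Keq = 2.7960e-04 ⇒ Q>K, reverse
Step 1:
                    X           E           C           A
  init        0.03776       1.264       1.387     0.02216
  Δ           0.01835     0.01835    -0.01224    -0.01835
  eq          0.05611       1.282       1.375    0.003806
  solve Keq expr → x = -0.006118; check Q = 2.7960e-04

x = -0.006118 M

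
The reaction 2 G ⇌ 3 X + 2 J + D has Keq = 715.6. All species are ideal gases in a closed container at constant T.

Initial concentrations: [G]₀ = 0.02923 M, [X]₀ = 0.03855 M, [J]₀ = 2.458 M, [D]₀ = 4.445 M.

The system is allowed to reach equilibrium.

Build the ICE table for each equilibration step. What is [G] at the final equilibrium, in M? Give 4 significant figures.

[G]_eq = 0.004123 M

Q₀ = 1.801 vs Keq = 715.6 ⇒ Q<K, forward
Step 1:
                    G           X           J           D
  I           0.02923     0.03855       2.458       4.445
  C          -0.02511     0.03766     0.02511     0.01255
  E          0.004123     0.07621       2.483       4.458
  solve Keq expr → x = 0.01255; check Q = 715.6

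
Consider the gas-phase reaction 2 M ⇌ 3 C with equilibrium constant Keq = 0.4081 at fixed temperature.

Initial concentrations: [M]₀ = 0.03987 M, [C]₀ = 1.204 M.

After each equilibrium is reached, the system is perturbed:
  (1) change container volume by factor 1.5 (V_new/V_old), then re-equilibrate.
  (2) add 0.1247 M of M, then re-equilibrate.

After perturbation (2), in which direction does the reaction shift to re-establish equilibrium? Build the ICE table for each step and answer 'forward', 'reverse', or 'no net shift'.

Direction: forward

Q₀ = 1098 vs Keq = 0.4081 ⇒ Q>K, reverse
Step 1:
                   M          C
  init       0.03987      1.204
  Δ           0.4821    -0.7231
  eq           0.522     0.4809
  solve Keq expr → x = -0.241; check Q = 0.4081
Then change container volume by factor 1.5 (V_new/V_old).
Step 2:
                   M          C
  init         0.348     0.3206
  Δ         -0.02099    0.03148
  eq           0.327     0.3521
  solve Keq expr → x = 0.01049; check Q = 0.4081
Then add 0.1247 M of M.
Step 3:
                   M          C
  init        0.4517     0.3521
  Δ         -0.03928    0.05891
  eq          0.4124      0.411
  solve Keq expr → x = 0.01964; check Q = 0.4081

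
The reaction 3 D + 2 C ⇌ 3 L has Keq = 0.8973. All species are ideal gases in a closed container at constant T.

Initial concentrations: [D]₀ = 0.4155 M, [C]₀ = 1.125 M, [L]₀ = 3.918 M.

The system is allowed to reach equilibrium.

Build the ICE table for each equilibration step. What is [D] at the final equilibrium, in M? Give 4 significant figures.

[D]_eq = 1.715 M

Q₀ = 662.5 vs Keq = 0.8973 ⇒ Q>K, reverse
Step 1:
                  D         C         L
  init       0.4155     1.125     3.918
  Δ             1.3    0.8664      -1.3
  eq          1.715     1.991     2.618
  solve Keq expr → x = -0.4332; check Q = 0.8973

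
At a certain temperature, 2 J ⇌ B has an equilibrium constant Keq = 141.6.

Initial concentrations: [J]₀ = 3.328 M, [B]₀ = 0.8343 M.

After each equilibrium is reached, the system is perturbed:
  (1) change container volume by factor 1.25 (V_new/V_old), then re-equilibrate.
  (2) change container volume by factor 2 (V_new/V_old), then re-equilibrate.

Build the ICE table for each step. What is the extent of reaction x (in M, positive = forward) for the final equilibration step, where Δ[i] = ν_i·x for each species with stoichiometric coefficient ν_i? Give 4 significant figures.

x = -0.01187 M

Q₀ = 0.07533 vs Keq = 141.6 ⇒ Q<K, forward
Step 1:
                    J           B
  I             3.328      0.8343
  C            -3.197       1.598
  E            0.1311       2.433
  solve Keq expr → x = 1.598; check Q = 141.6
Then change container volume by factor 1.25 (V_new/V_old).
Step 2:
                    J           B
  I            0.1049       1.946
  C           0.01219   -0.006097
  E            0.1171        1.94
  solve Keq expr → x = -0.006097; check Q = 141.6
Then change container volume by factor 2 (V_new/V_old).
Step 3:
                    J           B
  I           0.05853      0.9701
  C           0.02373    -0.01187
  E           0.08226      0.9582
  solve Keq expr → x = -0.01187; check Q = 141.6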